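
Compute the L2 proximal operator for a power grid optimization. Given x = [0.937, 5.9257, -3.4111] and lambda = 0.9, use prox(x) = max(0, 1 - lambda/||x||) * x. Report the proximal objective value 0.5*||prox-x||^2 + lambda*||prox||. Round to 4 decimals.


Step 1: Compute ||x||.
||x|| = 6.9013
Step 2: Compute scaling factor.
scale = max(0, 1 - 0.9/6.9013) = 0.8696
Step 3: prox(x) = [0.8148, 5.1529, -2.9663]
||prox(x)|| = 6.0013
Step 4: Proximal objective.
0.5*||prox-x||^2 = 0.405
lambda*||prox|| = 5.4012
Total = 5.8061


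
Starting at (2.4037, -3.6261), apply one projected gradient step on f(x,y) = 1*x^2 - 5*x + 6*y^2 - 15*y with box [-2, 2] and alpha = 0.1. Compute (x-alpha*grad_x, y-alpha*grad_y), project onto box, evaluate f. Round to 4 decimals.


Step 1: Compute gradient at (2.4037, -3.6261).
grad_x = 2*1*2.4037 - 5 = -0.1926
grad_y = 2*6*-3.6261 - 15 = -58.5132
Step 2: Gradient step.
x_raw = 2.4037 - 0.1*-0.1926 = 2.423
y_raw = -3.6261 - 0.1*-58.5132 = 2.2252
Step 3: Project onto [-2, 2].
x_proj = clip(2.423) = 2.0
y_proj = clip(2.2252) = 2.0
Step 4: Evaluate f.
f(2.0, 2.0) = -12.0


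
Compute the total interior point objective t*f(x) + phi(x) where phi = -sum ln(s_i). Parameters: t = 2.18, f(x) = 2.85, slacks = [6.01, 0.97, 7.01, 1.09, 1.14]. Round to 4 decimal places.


Step 1: Compute log-barrier.
ln values: [1.7934, -0.0305, 1.9473, 0.0862, 0.131]
phi = -(1.7934 - 0.0305 + 1.9473 + 0.0862 + 0.131) = -3.9275
Step 2: Compute augmented objective.
t*f(x) = 2.18*2.85 = 6.213
Total = 6.213 - 3.9275 = 2.2855


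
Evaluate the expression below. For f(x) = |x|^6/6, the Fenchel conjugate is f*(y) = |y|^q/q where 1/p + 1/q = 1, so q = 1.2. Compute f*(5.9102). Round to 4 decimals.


The conjugate exponent q satisfies 1/p + 1/q = 1.
p = 6, so q = 6/(6 - 1) = 1.2
|y|^q = 5.9102^1.2 = 8.4318
f*(5.9102) = 8.4318 / 1.2 = 7.0265


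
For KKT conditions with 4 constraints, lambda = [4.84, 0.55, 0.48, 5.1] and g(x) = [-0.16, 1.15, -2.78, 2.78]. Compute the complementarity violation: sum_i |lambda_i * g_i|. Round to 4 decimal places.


KKT complementary slackness check:
lambda_1 * g_1 = 4.84 * -0.16 = -0.7744
lambda_2 * g_2 = 0.55 * 1.15 = 0.6325
lambda_3 * g_3 = 0.48 * -2.78 = -1.3344
lambda_4 * g_4 = 5.1 * 2.78 = 14.178
Total violation = 0.7744 + 0.6325 + 1.3344 + 14.178 = 16.9193


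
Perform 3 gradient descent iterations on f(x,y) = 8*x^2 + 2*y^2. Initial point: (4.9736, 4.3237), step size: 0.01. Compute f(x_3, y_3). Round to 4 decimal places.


Gradient descent on f(x,y) = 8*x^2 + 2*y^2.
Starting point: (4.9736, 4.3237), alpha = 0.01
Step 1: grad_x = 2*8*4.9736 = 79.5776, grad_y = 2*2*4.3237 = 17.2948
  x_1 = 4.9736 - 0.01*79.5776 = 4.1778
  y_1 = 4.3237 - 0.01*17.2948 = 4.1508
Step 2: grad_x = 2*8*4.1778 = 66.8452, grad_y = 2*2*4.1508 = 16.603
  x_2 = 4.1778 - 0.01*66.8452 = 3.5094
  y_2 = 4.1508 - 0.01*16.603 = 3.9847
Step 3: grad_x = 2*8*3.5094 = 56.15, grad_y = 2*2*3.9847 = 15.9389
  x_3 = 3.5094 - 0.01*56.15 = 2.9479
  y_3 = 3.9847 - 0.01*15.9389 = 3.8253
f(2.9479, 3.8253) = 8*2.9479^2 + 2*3.8253^2 = 98.786


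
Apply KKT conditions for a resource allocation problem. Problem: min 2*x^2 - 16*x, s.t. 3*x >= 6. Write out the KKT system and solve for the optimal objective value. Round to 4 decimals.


Step 1: Try lambda = 0 (constraint inactive).
Stationarity: 2*2*x - 16 = 0
x* = 16/(2*2) = 4.0
Check constraint: 3*4.0 = 12.0 >= 6 -- satisfied.
Step 2: Compute optimal value.
f(x*) = 2*4.0^2 - 16*4.0 = -32.0


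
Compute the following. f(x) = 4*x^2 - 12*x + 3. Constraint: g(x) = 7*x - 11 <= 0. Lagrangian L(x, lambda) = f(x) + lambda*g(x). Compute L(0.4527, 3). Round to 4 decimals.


Step 1: Evaluate f(x).
f(0.4527) = 4*0.4527^2 - 12*0.4527 + 3 = -1.6127
Step 2: Evaluate g(x).
g(0.4527) = 7*0.4527 - 11 = -7.8311
Step 3: Compute Lagrangian.
L = -1.6127 + 3*-7.8311 = -25.106


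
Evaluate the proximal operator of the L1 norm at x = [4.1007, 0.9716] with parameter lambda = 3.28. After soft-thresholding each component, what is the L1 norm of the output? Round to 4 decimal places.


Soft-thresholding with lambda = 3.28:
prox(4.1007) = sign(4.1007)*max(|4.1007| - 3.28, 0) = 0.8207
prox(0.9716) = sign(0.9716)*max(|0.9716| - 3.28, 0) = 0.0
prox(x) = [0.8207, 0.0]
||prox(x)||_1 = 0.8207 + 0.0 = 0.8207


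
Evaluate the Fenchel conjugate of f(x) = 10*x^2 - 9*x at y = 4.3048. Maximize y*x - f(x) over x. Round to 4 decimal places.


f*(y) = sup_x {y*x - a*x^2 - b*x} = sup_x {(y-b)*x - a*x^2}
FOC: (y - b) - 2a*x = 0 => x* = (y - b)/(2a)
x* = (4.3048 + 9)/(2*10) = 0.6652
f*(4.3048) = (y-b)^2/(4a) = (4.3048 + 9)^2/(4*10)
= 177.0177/40 = 4.4254


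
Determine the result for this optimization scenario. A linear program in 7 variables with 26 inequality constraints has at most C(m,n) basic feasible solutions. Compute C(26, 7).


Each vertex corresponds to some choice of n active constraints out of m, so the number of vertices is at most C(m, n) = m! / (n!(m-n)!).
m = 26, n = 7
Numerator: 26 * 25 * 24 * 23 * 22 * 21 * 20
Denominator: 7! = 5040
C(26, 7) = 657800


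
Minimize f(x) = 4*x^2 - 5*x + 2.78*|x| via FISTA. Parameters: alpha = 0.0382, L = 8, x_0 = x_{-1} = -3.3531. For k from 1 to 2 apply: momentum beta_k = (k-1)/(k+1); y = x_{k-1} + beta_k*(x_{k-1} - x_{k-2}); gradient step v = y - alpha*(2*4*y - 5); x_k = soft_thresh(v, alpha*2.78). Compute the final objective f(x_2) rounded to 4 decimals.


FISTA on f(x) = 4*x^2 - 5*x + 2.78*|x|
L = 8, alpha = 0.0382
Iteration 1: beta = 0.0, y = -3.3531 + 0.0*(-3.3531 + 3.3531) = -3.3531
  grad(y) = -31.8248, v = y - alpha*grad = -2.1374
  prox(v) = soft_thresh(-2.1374, 0.1062) = -2.0312
Iteration 2: beta = 0.3333, y = -2.0312 + 0.3333*(-2.0312 + 3.3531) = -1.5906
  grad(y) = -17.7245, v = y - alpha*grad = -0.9135
  prox(v) = soft_thresh(-0.9135, 0.1062) = -0.8073
f(x_2) = 4*(-0.8073)^2 - 5*(-0.8073) + 2.78*|-0.8073| = 8.8876


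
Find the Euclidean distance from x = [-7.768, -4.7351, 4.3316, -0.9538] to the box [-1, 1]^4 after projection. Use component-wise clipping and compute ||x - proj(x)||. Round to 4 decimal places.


Project each component onto [-1, 1].
clip(-7.768) = -1.0, clip(-4.7351) = -1.0, clip(4.3316) = 1.0, clip(-0.9538) = -0.9538
Projection = [-1.0, -1.0, 1.0, -0.9538]
Squared diffs: [45.8058, 13.951, 11.0996, 0.0]
Distance = sqrt(70.8564) = 8.4176


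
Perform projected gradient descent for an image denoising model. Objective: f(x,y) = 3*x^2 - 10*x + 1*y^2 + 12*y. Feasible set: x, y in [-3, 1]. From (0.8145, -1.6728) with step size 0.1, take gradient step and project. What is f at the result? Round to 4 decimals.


Step 1: Compute gradient at (0.8145, -1.6728).
grad_x = 2*3*0.8145 - 10 = -5.113
grad_y = 2*1*-1.6728 + 12 = 8.6544
Step 2: Gradient step.
x_raw = 0.8145 - 0.1*-5.113 = 1.3258
y_raw = -1.6728 - 0.1*8.6544 = -2.5382
Step 3: Project onto [-3, 1].
x_proj = clip(1.3258) = 1.0
y_proj = clip(-2.5382) = -2.5382
Step 4: Evaluate f.
f(1.0, -2.5382) = -31.0162


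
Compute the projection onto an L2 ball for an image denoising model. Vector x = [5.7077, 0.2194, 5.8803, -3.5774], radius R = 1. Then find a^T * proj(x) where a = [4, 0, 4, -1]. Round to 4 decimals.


Step 1: Compute ||x|| (intermediates to 6 decimals).
||x|| = sqrt(5.7077^2 + 0.2194^2 + 5.8803^2 + (-3.5774)^2) = 8.944367
Step 2: Project.
Since ||x|| > R, scale = R/||x|| = 1/8.944367 = 0.111802, proj(x) = scale * x
proj(x) = [0.638132, 0.024529, 0.657429, -0.39996]
Step 3: Dot product.
a^T * proj(x) = 4*0.638132 + 0*0.024529 + 4*0.657429 - 1*(-0.39996) = 5.5822


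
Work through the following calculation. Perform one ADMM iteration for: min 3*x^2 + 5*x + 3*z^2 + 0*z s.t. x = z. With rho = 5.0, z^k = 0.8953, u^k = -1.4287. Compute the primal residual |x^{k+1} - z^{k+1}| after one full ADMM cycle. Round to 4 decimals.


ADMM iteration with rho = 5.0, z^k = 0.8953, u^k = -1.4287
Step 1: x-update.
Minimize 3*x^2 + 5*x + (5.0/2)*(x - 0.8953 - 1.4287)^2
FOC: (2*3 + 5.0)*x = -5 + 5.0*(0.8953 + 1.4287)
x^{k+1} = 0.6018
Step 2: z-update.
Minimize 3*z^2 + 0*z + (5.0/2)*(0.6018 - z - 1.4287)^2
FOC: (2*3 + 5.0)*z = 0 + 5.0*(0.6018 - 1.4287)
z^{k+1} = -0.3759
Step 3: u-update.
u^{k+1} = -1.4287 + 0.6018 + 0.3759 = -0.451
Step 4: Primal residual = |0.6018 + 0.3759| = 0.9777


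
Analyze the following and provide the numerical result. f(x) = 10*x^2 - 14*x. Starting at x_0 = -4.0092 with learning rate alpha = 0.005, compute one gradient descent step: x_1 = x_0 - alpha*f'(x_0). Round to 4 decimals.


We compute the gradient at x_0 and apply the update.
f'(x) = 20*x - 14
f'(-4.0092) = 20*-4.0092 - 14 = -94.184
x_1 = -4.0092 - 0.005*-94.184 = -3.5383


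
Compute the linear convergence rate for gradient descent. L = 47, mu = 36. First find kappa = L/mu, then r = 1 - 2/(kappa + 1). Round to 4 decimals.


Step 1: Compute the condition number.
kappa = L/mu = 47/36 = 1.3056
Step 2: Compute the convergence rate.
r = 1 - 2/(kappa + 1) = 1 - 2*mu/(L + mu) = (L - mu)/(L + mu) = 11/83 = 0.1325


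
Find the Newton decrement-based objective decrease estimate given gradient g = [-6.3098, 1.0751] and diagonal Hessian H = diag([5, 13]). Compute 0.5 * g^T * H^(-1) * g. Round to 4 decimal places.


Step 1: H is diagonal, so H^(-1) * g = [-1.262, 0.0827].
Step 2: g^T H^(-1) g = sum_i g_i^2 / H_ii
  = (-6.3098)^2/5 + (1.0751)^2/13
  = 7.9627 + 0.0889 = 8.0516
Step 3: Objective decrease = 0.5 * g^T H^(-1) g = 4.0258


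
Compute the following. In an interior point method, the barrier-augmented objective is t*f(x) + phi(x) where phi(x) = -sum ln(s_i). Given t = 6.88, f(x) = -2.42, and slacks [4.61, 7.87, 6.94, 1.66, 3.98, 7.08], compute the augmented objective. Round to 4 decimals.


Step 1: Compute log-barrier.
ln values: [1.5282, 2.0631, 1.9373, 0.5068, 1.3813, 1.9573]
phi = -(1.5282 + 2.0631 + 1.9373 + 0.5068 + 1.3813 + 1.9573) = -9.374
Step 2: Compute augmented objective.
t*f(x) = 6.88*-2.42 = -16.6496
Total = -16.6496 - 9.374 = -26.0236


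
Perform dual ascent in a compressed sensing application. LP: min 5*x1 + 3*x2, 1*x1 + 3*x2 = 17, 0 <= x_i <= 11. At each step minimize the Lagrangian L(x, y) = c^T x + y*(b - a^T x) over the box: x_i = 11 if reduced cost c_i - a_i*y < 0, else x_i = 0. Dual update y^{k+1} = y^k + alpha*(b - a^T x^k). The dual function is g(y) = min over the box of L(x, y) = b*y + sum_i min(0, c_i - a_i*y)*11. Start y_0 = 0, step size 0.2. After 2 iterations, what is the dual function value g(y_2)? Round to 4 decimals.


Dual ascent for LP: min 5*x1 + 3*x2, 1*x1 + 3*x2 = 17, 0 <= x_i <= 11
Step 1: y^k = 0.0, reduced costs: (5.0, 3.0)
  x^k = (0.0, 0.0), subgradient = b - a^T x = 17.0
  y^{k+1} = 0.0 + 0.2*17.0 = 3.4
Step 2: y^k = 3.4, reduced costs: (1.6, -7.2)
  x^k = (0.0, 11.0), subgradient = b - a^T x = -16.0
  y^{k+1} = 3.4 + 0.2*-16.0 = 0.2
Dual objective at y_2 = 0.2: reduced costs (4.8, 2.4), box minimizer x = (0.0, 0.0)
g(y_2) = b*y + (c1 - a1*y)*x1 + (c2 - a2*y)*x2 = 17*0.2 + 4.8*0.0 + 2.4*0.0 = 3.4 + 0.0 + 0.0 = 3.4


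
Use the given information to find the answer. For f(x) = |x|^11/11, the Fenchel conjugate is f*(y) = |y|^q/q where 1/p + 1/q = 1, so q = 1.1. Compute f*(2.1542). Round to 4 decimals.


The conjugate exponent q satisfies 1/p + 1/q = 1.
p = 11, so q = 11/(11 - 1) = 1.1
|y|^q = 2.1542^1.1 = 2.326
f*(2.1542) = 2.326 / 1.1 = 2.1146


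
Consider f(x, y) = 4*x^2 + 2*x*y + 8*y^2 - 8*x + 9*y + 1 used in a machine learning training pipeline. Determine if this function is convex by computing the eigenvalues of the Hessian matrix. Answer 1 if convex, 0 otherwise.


The Hessian of f(x,y) = 4*x^2 + 2*x*y + 8*y^2 - 8*x + 9*y + 1 is:
H = [[8, 2], [2, 16]]
Trace = 8 + 16 = 24
Determinant = 8*16 - (2)^2 = 124
Discriminant = (24)^2 - 4*124 = 80.0
Eigenvalues: lambda_1 = 7.5279, lambda_2 = 16.4721
The function is convex.

1


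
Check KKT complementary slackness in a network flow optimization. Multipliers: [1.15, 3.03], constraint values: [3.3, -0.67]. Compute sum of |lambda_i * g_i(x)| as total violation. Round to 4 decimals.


KKT complementary slackness check:
lambda_1 * g_1 = 1.15 * 3.3 = 3.795
lambda_2 * g_2 = 3.03 * -0.67 = -2.0301
Total violation = 3.795 + 2.0301 = 5.8251


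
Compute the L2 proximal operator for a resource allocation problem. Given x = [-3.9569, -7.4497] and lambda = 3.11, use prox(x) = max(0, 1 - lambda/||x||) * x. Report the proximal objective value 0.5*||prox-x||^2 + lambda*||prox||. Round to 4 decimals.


Step 1: Compute ||x||.
||x|| = 8.4353
Step 2: Compute scaling factor.
scale = max(0, 1 - 3.11/8.4353) = 0.6313
Step 3: prox(x) = [-2.498, -4.7031]
||prox(x)|| = 5.3253
Step 4: Proximal objective.
0.5*||prox-x||^2 = 4.8361
lambda*||prox|| = 16.5617
Total = 21.3979


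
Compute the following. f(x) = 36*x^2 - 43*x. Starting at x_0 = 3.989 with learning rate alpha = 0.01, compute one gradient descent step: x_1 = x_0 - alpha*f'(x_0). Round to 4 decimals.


We compute the gradient at x_0 and apply the update.
f'(x) = 72*x - 43
f'(3.989) = 72*3.989 - 43 = 244.208
x_1 = 3.989 - 0.01*244.208 = 1.5469


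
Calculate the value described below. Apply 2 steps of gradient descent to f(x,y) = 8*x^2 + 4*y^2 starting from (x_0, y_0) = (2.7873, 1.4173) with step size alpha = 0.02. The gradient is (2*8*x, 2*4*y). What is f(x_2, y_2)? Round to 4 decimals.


Gradient descent on f(x,y) = 8*x^2 + 4*y^2.
Starting point: (2.7873, 1.4173), alpha = 0.02
Step 1: grad_x = 2*8*2.7873 = 44.5968, grad_y = 2*4*1.4173 = 11.3384
  x_1 = 2.7873 - 0.02*44.5968 = 1.8954
  y_1 = 1.4173 - 0.02*11.3384 = 1.1905
Step 2: grad_x = 2*8*1.8954 = 30.3258, grad_y = 2*4*1.1905 = 9.5243
  x_2 = 1.8954 - 0.02*30.3258 = 1.2888
  y_2 = 1.1905 - 0.02*9.5243 = 1.0
f(1.2888, 1.0) = 8*1.2888^2 + 4*1.0^2 = 17.2894


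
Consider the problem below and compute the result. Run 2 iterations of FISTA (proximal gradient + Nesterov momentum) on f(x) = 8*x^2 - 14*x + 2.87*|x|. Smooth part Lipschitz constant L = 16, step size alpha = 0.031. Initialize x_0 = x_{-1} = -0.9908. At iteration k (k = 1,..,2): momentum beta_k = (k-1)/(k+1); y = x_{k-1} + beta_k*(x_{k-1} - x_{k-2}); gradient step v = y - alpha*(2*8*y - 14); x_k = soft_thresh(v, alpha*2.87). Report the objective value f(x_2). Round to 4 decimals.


FISTA on f(x) = 8*x^2 - 14*x + 2.87*|x|
L = 16, alpha = 0.031
Iteration 1: beta = 0.0, y = -0.9908 + 0.0*(-0.9908 + 0.9908) = -0.9908
  grad(y) = -29.8528, v = y - alpha*grad = -0.0654
  prox(v) = soft_thresh(-0.0654, 0.089) = 0.0
Iteration 2: beta = 0.3333, y = 0.0 + 0.3333*(0.0 + 0.9908) = 0.3303
  grad(y) = -8.7157, v = y - alpha*grad = 0.6005
  prox(v) = soft_thresh(0.6005, 0.089) = 0.5115
f(x_2) = 8*0.5115^2 - 14*0.5115 + 2.87*|0.5115| = -3.5999


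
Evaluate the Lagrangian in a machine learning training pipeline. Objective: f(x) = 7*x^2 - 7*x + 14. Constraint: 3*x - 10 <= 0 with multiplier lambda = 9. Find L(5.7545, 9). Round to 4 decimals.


Step 1: Evaluate f(x).
f(5.7545) = 7*5.7545^2 - 7*5.7545 + 14 = 205.5184
Step 2: Evaluate g(x).
g(5.7545) = 3*5.7545 - 10 = 7.2635
Step 3: Compute Lagrangian.
L = 205.5184 + 9*7.2635 = 270.8899


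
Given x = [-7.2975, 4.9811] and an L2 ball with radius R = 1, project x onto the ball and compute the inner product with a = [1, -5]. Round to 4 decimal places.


Step 1: Compute ||x|| (intermediates to 6 decimals).
||x|| = sqrt((-7.2975)^2 + 4.9811^2) = 8.835432
Step 2: Project.
Since ||x|| > R, scale = R/||x|| = 1/8.835432 = 0.113181, proj(x) = scale * x
proj(x) = [-0.825938, 0.563766]
Step 3: Dot product.
a^T * proj(x) = 1*(-0.825938) - 5*0.563766 = -3.6448


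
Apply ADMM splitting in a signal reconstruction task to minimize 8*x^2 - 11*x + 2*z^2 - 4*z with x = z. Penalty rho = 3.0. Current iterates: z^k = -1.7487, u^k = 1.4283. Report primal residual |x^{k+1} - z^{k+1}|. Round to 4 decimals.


ADMM iteration with rho = 3.0, z^k = -1.7487, u^k = 1.4283
Step 1: x-update.
Minimize 8*x^2 - 11*x + (3.0/2)*(x + 1.7487 + 1.4283)^2
FOC: (2*8 + 3.0)*x = 11 + 3.0*(-1.7487 - 1.4283)
x^{k+1} = 0.0773
Step 2: z-update.
Minimize 2*z^2 - 4*z + (3.0/2)*(0.0773 - z + 1.4283)^2
FOC: (2*2 + 3.0)*z = 4 + 3.0*(0.0773 + 1.4283)
z^{k+1} = 1.2167
Step 3: u-update.
u^{k+1} = 1.4283 + 0.0773 - 1.2167 = 0.2889
Step 4: Primal residual = |0.0773 - 1.2167| = 1.1394


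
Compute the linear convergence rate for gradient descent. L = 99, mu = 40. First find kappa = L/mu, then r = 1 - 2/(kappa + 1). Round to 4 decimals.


Step 1: Compute the condition number.
kappa = L/mu = 99/40 = 2.475
Step 2: Compute the convergence rate.
r = 1 - 2/(kappa + 1) = 1 - 2*mu/(L + mu) = (L - mu)/(L + mu) = 59/139 = 0.4245


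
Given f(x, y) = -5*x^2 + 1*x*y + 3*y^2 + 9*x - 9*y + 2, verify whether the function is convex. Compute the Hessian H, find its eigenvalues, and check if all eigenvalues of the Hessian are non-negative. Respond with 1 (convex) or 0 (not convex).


The Hessian of f(x,y) = -5*x^2 + 1*x*y + 3*y^2 + 9*x - 9*y + 2 is:
H = [[-10, 1], [1, 6]]
Trace = -10 + 6 = -4
Determinant = -10*6 - (1)^2 = -61
Discriminant = (-4)^2 - 4*-61 = 260.0
Eigenvalues: lambda_1 = -10.0623, lambda_2 = 6.0623
The function is not convex.

0


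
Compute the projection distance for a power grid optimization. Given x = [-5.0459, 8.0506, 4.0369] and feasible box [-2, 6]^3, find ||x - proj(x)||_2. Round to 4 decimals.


Project each component onto [-2, 6].
clip(-5.0459) = -2.0, clip(8.0506) = 6.0, clip(4.0369) = 4.0369
Projection = [-2.0, 6.0, 4.0369]
Squared diffs: [9.2775, 4.205, 0.0]
Distance = sqrt(13.4825) = 3.6718


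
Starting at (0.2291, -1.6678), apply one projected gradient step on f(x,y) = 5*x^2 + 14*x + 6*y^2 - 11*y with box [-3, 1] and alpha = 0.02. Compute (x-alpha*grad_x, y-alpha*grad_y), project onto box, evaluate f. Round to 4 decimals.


Step 1: Compute gradient at (0.2291, -1.6678).
grad_x = 2*5*0.2291 + 14 = 16.291
grad_y = 2*6*-1.6678 - 11 = -31.0136
Step 2: Gradient step.
x_raw = 0.2291 - 0.02*16.291 = -0.0967
y_raw = -1.6678 - 0.02*-31.0136 = -1.0475
Step 3: Project onto [-3, 1].
x_proj = clip(-0.0967) = -0.0967
y_proj = clip(-1.0475) = -1.0475
Step 4: Evaluate f.
f(-0.0967, -1.0475) = 16.7994


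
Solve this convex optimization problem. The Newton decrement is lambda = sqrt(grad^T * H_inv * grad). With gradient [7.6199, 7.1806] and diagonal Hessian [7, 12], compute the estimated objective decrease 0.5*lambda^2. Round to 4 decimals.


Step 1: H is diagonal, so H^(-1) * g = [1.0886, 0.5984].
Step 2: g^T H^(-1) g = sum_i g_i^2 / H_ii
  = (7.6199)^2/7 + (7.1806)^2/12
  = 8.2947 + 4.2968 = 12.5914
Step 3: Objective decrease = 0.5 * g^T H^(-1) g = 6.2957


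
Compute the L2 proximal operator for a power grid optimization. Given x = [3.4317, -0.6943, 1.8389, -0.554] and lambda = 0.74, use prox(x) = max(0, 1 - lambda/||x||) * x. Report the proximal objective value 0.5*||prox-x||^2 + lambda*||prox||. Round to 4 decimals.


Step 1: Compute ||x||.
||x|| = 3.9934
Step 2: Compute scaling factor.
scale = max(0, 1 - 0.74/3.9934) = 0.8147
Step 3: prox(x) = [2.7958, -0.5656, 1.4981, -0.4513]
||prox(x)|| = 3.2534
Step 4: Proximal objective.
0.5*||prox-x||^2 = 0.2738
lambda*||prox|| = 2.4075
Total = 2.6813


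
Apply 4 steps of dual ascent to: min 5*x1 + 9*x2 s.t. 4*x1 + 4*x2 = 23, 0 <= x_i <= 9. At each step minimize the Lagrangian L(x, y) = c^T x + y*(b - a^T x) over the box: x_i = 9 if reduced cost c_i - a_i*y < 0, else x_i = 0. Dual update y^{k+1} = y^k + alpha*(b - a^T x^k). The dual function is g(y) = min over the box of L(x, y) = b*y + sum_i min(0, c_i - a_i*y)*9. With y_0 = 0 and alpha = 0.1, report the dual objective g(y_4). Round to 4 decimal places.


Dual ascent for LP: min 5*x1 + 9*x2, 4*x1 + 4*x2 = 23, 0 <= x_i <= 9
Step 1: y^k = 0.0, reduced costs: (5.0, 9.0)
  x^k = (0.0, 0.0), subgradient = b - a^T x = 23.0
  y^{k+1} = 0.0 + 0.1*23.0 = 2.3
Step 2: y^k = 2.3, reduced costs: (-4.2, -0.2)
  x^k = (9.0, 9.0), subgradient = b - a^T x = -49.0
  y^{k+1} = 2.3 + 0.1*-49.0 = -2.6
Step 3: y^k = -2.6, reduced costs: (15.4, 19.4)
  x^k = (0.0, 0.0), subgradient = b - a^T x = 23.0
  y^{k+1} = -2.6 + 0.1*23.0 = -0.3
Step 4: y^k = -0.3, reduced costs: (6.2, 10.2)
  x^k = (0.0, 0.0), subgradient = b - a^T x = 23.0
  y^{k+1} = -0.3 + 0.1*23.0 = 2.0
Dual objective at y_4 = 2.0: reduced costs (-3.0, 1.0), box minimizer x = (9.0, 0.0)
g(y_4) = b*y + (c1 - a1*y)*x1 + (c2 - a2*y)*x2 = 23*2.0 + (-3.0)*9.0 + 1.0*0.0 = 46.0 - 27.0 + 0.0 = 19.0


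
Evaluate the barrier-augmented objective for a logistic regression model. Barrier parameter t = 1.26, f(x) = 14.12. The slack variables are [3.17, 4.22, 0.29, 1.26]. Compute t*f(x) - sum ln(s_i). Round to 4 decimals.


Step 1: Compute log-barrier.
ln values: [1.1537, 1.4398, -1.2379, 0.2311]
phi = -(1.1537 + 1.4398 - 1.2379 + 0.2311) = -1.5868
Step 2: Compute augmented objective.
t*f(x) = 1.26*14.12 = 17.7912
Total = 17.7912 - 1.5868 = 16.2044


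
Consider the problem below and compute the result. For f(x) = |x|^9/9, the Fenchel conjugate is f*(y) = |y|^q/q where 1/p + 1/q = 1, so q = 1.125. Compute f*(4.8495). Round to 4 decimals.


The conjugate exponent q satisfies 1/p + 1/q = 1.
p = 9, so q = 9/(9 - 1) = 1.125
|y|^q = 4.8495^1.125 = 5.9076
f*(4.8495) = 5.9076 / 1.125 = 5.2512


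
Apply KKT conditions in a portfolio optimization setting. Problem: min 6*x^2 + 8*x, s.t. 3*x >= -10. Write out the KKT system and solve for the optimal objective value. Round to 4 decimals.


Step 1: Try lambda = 0 (constraint inactive).
Stationarity: 2*6*x + 8 = 0
x* = -8/(2*6) = -2/3 = -0.6667 (rounded; the exact value -2/3 is used below)
Check constraint: 3*-0.6667 = -2.0001 >= -10 -- satisfied.
Step 2: Compute optimal value.
f(x*) = 6*(-2/3)^2 + 8*(-2/3) = -2.6667


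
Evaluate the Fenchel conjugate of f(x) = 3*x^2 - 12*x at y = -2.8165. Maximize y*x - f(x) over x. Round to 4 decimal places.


f*(y) = sup_x {y*x - a*x^2 - b*x} = sup_x {(y-b)*x - a*x^2}
FOC: (y - b) - 2a*x = 0 => x* = (y - b)/(2a)
x* = (-2.8165 + 12)/(2*3) = 1.5306
f*(-2.8165) = (y-b)^2/(4a) = (-2.8165 + 12)^2/(4*3)
= 84.3367/12 = 7.0281


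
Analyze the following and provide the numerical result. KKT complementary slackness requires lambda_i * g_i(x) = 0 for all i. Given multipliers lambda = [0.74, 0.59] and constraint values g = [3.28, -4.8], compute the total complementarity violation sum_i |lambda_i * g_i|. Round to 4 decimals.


KKT complementary slackness check:
lambda_1 * g_1 = 0.74 * 3.28 = 2.4272
lambda_2 * g_2 = 0.59 * -4.8 = -2.832
Total violation = 2.4272 + 2.832 = 5.2592


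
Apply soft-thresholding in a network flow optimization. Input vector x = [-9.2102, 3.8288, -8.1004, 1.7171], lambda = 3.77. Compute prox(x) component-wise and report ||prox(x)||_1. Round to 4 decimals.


Soft-thresholding with lambda = 3.77:
prox(-9.2102) = sign(-9.2102)*max(|-9.2102| - 3.77, 0) = -5.4402
prox(3.8288) = sign(3.8288)*max(|3.8288| - 3.77, 0) = 0.0588
prox(-8.1004) = sign(-8.1004)*max(|-8.1004| - 3.77, 0) = -4.3304
prox(1.7171) = sign(1.7171)*max(|1.7171| - 3.77, 0) = 0.0
prox(x) = [-5.4402, 0.0588, -4.3304, 0.0]
||prox(x)||_1 = 5.4402 + 0.0588 + 4.3304 + 0.0 = 9.8294


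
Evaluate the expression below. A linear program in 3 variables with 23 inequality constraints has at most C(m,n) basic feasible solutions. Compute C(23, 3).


Each vertex corresponds to some choice of n active constraints out of m, so the number of vertices is at most C(m, n) = m! / (n!(m-n)!).
m = 23, n = 3
Numerator: 23 * 22 * 21
Denominator: 3! = 6
C(23, 3) = 1771


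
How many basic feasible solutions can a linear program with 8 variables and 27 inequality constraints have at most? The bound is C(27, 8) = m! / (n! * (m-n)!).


Each vertex corresponds to some choice of n active constraints out of m, so the number of vertices is at most C(m, n) = m! / (n!(m-n)!).
m = 27, n = 8
Numerator: 27 * 26 * 25 * 24 * 23 * 22 * 21 * 20
Denominator: 8! = 40320
C(27, 8) = 2220075


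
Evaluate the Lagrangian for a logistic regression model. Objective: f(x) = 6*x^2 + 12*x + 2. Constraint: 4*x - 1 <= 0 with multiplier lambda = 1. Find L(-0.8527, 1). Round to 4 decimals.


Step 1: Evaluate f(x).
f(-0.8527) = 6*(-0.8527)^2 + 12*(-0.8527) + 2 = -3.8698
Step 2: Evaluate g(x).
g(-0.8527) = 4*-0.8527 - 1 = -4.4108
Step 3: Compute Lagrangian.
L = -3.8698 + 1*-4.4108 = -8.2806


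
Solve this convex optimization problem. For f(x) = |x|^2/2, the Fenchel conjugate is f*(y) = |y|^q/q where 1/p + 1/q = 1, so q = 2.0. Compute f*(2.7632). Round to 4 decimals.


The conjugate exponent q satisfies 1/p + 1/q = 1.
p = 2, so q = 2/(2 - 1) = 2.0
|y|^q = 2.7632^2.0 = 7.6353
f*(2.7632) = 7.6353 / 2.0 = 3.8176


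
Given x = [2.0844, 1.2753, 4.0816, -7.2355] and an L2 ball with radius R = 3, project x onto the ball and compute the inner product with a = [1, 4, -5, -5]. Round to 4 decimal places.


Step 1: Compute ||x|| (intermediates to 6 decimals).
||x|| = sqrt(2.0844^2 + 1.2753^2 + 4.0816^2 + (-7.2355)^2) = 8.659274
Step 2: Project.
Since ||x|| > R, scale = R/||x|| = 3/8.659274 = 0.346449, proj(x) = scale * x
proj(x) = [0.722138, 0.441826, 1.414066, -2.506732]
Step 3: Dot product.
a^T * proj(x) = 1*0.722138 + 4*0.441826 - 5*1.414066 - 5*(-2.506732) = 7.9528


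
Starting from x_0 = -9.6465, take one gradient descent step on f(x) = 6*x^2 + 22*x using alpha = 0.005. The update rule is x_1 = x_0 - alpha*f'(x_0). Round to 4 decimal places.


We compute the gradient at x_0 and apply the update.
f'(x) = 12*x + 22
f'(-9.6465) = 12*-9.6465 + 22 = -93.758
x_1 = -9.6465 - 0.005*-93.758 = -9.1777


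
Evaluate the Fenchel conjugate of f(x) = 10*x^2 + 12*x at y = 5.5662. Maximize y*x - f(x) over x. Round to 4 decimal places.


f*(y) = sup_x {y*x - a*x^2 - b*x} = sup_x {(y-b)*x - a*x^2}
FOC: (y - b) - 2a*x = 0 => x* = (y - b)/(2a)
x* = (5.5662 - 12)/(2*10) = -0.3217
f*(5.5662) = (y-b)^2/(4a) = (5.5662 - 12)^2/(4*10)
= 41.3938/40 = 1.0348


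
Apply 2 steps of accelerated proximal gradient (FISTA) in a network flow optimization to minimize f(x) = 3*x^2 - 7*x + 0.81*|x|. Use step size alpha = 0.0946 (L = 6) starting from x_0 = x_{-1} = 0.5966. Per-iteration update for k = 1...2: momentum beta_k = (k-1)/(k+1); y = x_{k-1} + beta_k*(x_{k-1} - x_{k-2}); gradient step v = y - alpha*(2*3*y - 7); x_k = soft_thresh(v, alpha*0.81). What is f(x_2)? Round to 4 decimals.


FISTA on f(x) = 3*x^2 - 7*x + 0.81*|x|
L = 6, alpha = 0.0946
Iteration 1: beta = 0.0, y = 0.5966 + 0.0*(0.5966 - 0.5966) = 0.5966
  grad(y) = -3.4204, v = y - alpha*grad = 0.9202
  prox(v) = soft_thresh(0.9202, 0.0766) = 0.8435
Iteration 2: beta = 0.3333, y = 0.8435 + 0.3333*(0.8435 - 0.5966) = 0.9259
  grad(y) = -1.4448, v = y - alpha*grad = 1.0625
  prox(v) = soft_thresh(1.0625, 0.0766) = 0.9859
f(x_2) = 3*0.9859^2 - 7*0.9859 + 0.81*|0.9859| = -3.1867


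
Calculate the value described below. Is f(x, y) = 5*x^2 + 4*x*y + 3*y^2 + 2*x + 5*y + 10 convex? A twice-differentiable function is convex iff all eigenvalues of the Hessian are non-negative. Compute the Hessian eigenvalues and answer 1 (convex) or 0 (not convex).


The Hessian of f(x,y) = 5*x^2 + 4*x*y + 3*y^2 + 2*x + 5*y + 10 is:
H = [[10, 4], [4, 6]]
Trace = 10 + 6 = 16
Determinant = 10*6 - (4)^2 = 44
Discriminant = (16)^2 - 4*44 = 80.0
Eigenvalues: lambda_1 = 3.5279, lambda_2 = 12.4721
The function is convex.

1


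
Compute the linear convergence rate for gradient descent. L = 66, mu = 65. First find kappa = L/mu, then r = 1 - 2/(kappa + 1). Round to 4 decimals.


Step 1: Compute the condition number.
kappa = L/mu = 66/65 = 1.0154
Step 2: Compute the convergence rate.
r = 1 - 2/(kappa + 1) = 1 - 2*mu/(L + mu) = (L - mu)/(L + mu) = 1/131 = 0.0076


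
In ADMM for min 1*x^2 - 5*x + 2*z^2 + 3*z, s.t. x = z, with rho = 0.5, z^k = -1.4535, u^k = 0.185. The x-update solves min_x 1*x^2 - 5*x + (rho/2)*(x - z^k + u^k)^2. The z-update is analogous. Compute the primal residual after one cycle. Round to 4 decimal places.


ADMM iteration with rho = 0.5, z^k = -1.4535, u^k = 0.185
Step 1: x-update.
Minimize 1*x^2 - 5*x + (0.5/2)*(x + 1.4535 + 0.185)^2
FOC: (2*1 + 0.5)*x = 5 + 0.5*(-1.4535 - 0.185)
x^{k+1} = 1.6723
Step 2: z-update.
Minimize 2*z^2 + 3*z + (0.5/2)*(1.6723 - z + 0.185)^2
FOC: (2*2 + 0.5)*z = -3 + 0.5*(1.6723 + 0.185)
z^{k+1} = -0.4603
Step 3: u-update.
u^{k+1} = 0.185 + 1.6723 + 0.4603 = 2.3176
Step 4: Primal residual = |1.6723 + 0.4603| = 2.1326


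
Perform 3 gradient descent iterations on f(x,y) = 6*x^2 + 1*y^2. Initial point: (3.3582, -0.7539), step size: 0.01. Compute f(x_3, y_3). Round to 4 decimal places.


Gradient descent on f(x,y) = 6*x^2 + 1*y^2.
Starting point: (3.3582, -0.7539), alpha = 0.01
Step 1: grad_x = 2*6*3.3582 = 40.2984, grad_y = 2*1*-0.7539 = -1.5078
  x_1 = 3.3582 - 0.01*40.2984 = 2.9552
  y_1 = -0.7539 - 0.01*-1.5078 = -0.7388
Step 2: grad_x = 2*6*2.9552 = 35.4626, grad_y = 2*1*-0.7388 = -1.4776
  x_2 = 2.9552 - 0.01*35.4626 = 2.6006
  y_2 = -0.7388 - 0.01*-1.4776 = -0.724
Step 3: grad_x = 2*6*2.6006 = 31.2071, grad_y = 2*1*-0.724 = -1.4481
  x_3 = 2.6006 - 0.01*31.2071 = 2.2885
  y_3 = -0.724 - 0.01*-1.4481 = -0.7096
f(2.2885, -0.7096) = 6*2.2885^2 + 1*(-0.7096)^2 = 31.9274


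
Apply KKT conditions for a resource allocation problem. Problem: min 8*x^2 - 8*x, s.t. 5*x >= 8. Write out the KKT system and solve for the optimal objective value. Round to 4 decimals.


Step 1: Try lambda = 0 (constraint inactive).
x_unc = 8/(2*8) = 0.5
Check: 5*0.5 = 2.5 < 8 -- violated!
Step 2: Constraint must be active: 5*x = 8
x* = 8/5 = 1.6
lambda = (2*8*1.6 - 8)/5 = 3.52
Step 3: Compute optimal value.
f(x*) = 8*1.6^2 - 8*1.6 = 7.68


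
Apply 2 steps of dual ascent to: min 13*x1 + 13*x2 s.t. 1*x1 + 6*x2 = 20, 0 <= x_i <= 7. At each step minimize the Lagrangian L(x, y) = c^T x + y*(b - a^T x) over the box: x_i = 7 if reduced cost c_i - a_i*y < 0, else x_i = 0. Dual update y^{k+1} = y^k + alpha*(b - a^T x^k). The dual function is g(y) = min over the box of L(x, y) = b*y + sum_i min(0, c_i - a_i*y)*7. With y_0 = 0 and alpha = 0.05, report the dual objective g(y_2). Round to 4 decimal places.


Dual ascent for LP: min 13*x1 + 13*x2, 1*x1 + 6*x2 = 20, 0 <= x_i <= 7
Step 1: y^k = 0.0, reduced costs: (13.0, 13.0)
  x^k = (0.0, 0.0), subgradient = b - a^T x = 20.0
  y^{k+1} = 0.0 + 0.05*20.0 = 1.0
Step 2: y^k = 1.0, reduced costs: (12.0, 7.0)
  x^k = (0.0, 0.0), subgradient = b - a^T x = 20.0
  y^{k+1} = 1.0 + 0.05*20.0 = 2.0
Dual objective at y_2 = 2.0: reduced costs (11.0, 1.0), box minimizer x = (0.0, 0.0)
g(y_2) = b*y + (c1 - a1*y)*x1 + (c2 - a2*y)*x2 = 20*2.0 + 11.0*0.0 + 1.0*0.0 = 40.0 + 0.0 + 0.0 = 40.0


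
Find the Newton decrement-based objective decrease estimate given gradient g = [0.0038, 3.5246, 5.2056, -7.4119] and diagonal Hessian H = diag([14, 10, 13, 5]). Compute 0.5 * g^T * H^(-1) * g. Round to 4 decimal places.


Step 1: H is diagonal, so H^(-1) * g = [0.0003, 0.3525, 0.4004, -1.4824].
Step 2: g^T H^(-1) g = sum_i g_i^2 / H_ii
  = (0.0038)^2/14 + (3.5246)^2/10 + (5.2056)^2/13 + (-7.4119)^2/5
  = 0.0 + 1.2423 + 2.0845 + 10.9873 = 14.314
Step 3: Objective decrease = 0.5 * g^T H^(-1) g = 7.157


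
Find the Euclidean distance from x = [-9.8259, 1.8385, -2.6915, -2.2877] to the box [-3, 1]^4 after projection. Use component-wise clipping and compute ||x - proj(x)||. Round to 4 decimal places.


Project each component onto [-3, 1].
clip(-9.8259) = -3.0, clip(1.8385) = 1.0, clip(-2.6915) = -2.6915, clip(-2.2877) = -2.2877
Projection = [-3.0, 1.0, -2.6915, -2.2877]
Squared diffs: [46.5929, 0.7031, 0.0, 0.0]
Distance = sqrt(47.296) = 6.8772


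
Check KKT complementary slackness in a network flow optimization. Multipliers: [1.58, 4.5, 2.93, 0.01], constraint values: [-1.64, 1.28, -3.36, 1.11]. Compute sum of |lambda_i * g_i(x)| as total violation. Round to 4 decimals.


KKT complementary slackness check:
lambda_1 * g_1 = 1.58 * -1.64 = -2.5912
lambda_2 * g_2 = 4.5 * 1.28 = 5.76
lambda_3 * g_3 = 2.93 * -3.36 = -9.8448
lambda_4 * g_4 = 0.01 * 1.11 = 0.0111
Total violation = 2.5912 + 5.76 + 9.8448 + 0.0111 = 18.2071


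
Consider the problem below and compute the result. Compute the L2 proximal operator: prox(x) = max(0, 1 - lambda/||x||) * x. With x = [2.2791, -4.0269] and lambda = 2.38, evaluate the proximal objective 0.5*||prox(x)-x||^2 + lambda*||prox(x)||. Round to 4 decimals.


Step 1: Compute ||x||.
||x|| = 4.6271
Step 2: Compute scaling factor.
scale = max(0, 1 - 2.38/4.6271) = 0.4856
Step 3: prox(x) = [1.1068, -1.9556]
||prox(x)|| = 2.2471
Step 4: Proximal objective.
0.5*||prox-x||^2 = 2.8322
lambda*||prox|| = 5.3481
Total = 8.1803


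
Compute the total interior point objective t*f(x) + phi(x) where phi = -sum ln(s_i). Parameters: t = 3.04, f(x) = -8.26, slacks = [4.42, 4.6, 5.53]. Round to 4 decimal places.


Step 1: Compute log-barrier.
ln values: [1.4861, 1.5261, 1.7102]
phi = -(1.4861 + 1.5261 + 1.7102) = -4.7224
Step 2: Compute augmented objective.
t*f(x) = 3.04*-8.26 = -25.1104
Total = -25.1104 - 4.7224 = -29.8328


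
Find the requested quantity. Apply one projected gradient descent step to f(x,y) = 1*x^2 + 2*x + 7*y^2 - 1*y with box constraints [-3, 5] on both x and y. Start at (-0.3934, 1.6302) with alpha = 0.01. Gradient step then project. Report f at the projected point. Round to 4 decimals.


Step 1: Compute gradient at (-0.3934, 1.6302).
grad_x = 2*1*-0.3934 + 2 = 1.2132
grad_y = 2*7*1.6302 - 1 = 21.8228
Step 2: Gradient step.
x_raw = -0.3934 - 0.01*1.2132 = -0.4055
y_raw = 1.6302 - 0.01*21.8228 = 1.412
Step 3: Project onto [-3, 5].
x_proj = clip(-0.4055) = -0.4055
y_proj = clip(1.412) = 1.412
Step 4: Evaluate f.
f(-0.4055, 1.412) = 11.8971


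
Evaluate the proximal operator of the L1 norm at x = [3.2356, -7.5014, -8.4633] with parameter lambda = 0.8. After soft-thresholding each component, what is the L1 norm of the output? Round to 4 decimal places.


Soft-thresholding with lambda = 0.8:
prox(3.2356) = sign(3.2356)*max(|3.2356| - 0.8, 0) = 2.4356
prox(-7.5014) = sign(-7.5014)*max(|-7.5014| - 0.8, 0) = -6.7014
prox(-8.4633) = sign(-8.4633)*max(|-8.4633| - 0.8, 0) = -7.6633
prox(x) = [2.4356, -6.7014, -7.6633]
||prox(x)||_1 = 2.4356 + 6.7014 + 7.6633 = 16.8003


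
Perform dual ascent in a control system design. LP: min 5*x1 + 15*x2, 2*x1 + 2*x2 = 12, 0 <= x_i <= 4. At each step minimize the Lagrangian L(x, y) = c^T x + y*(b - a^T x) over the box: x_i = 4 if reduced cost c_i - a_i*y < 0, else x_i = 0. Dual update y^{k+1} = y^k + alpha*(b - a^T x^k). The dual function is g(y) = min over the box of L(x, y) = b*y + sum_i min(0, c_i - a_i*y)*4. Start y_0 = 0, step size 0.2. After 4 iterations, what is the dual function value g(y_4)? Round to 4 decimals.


Dual ascent for LP: min 5*x1 + 15*x2, 2*x1 + 2*x2 = 12, 0 <= x_i <= 4
Step 1: y^k = 0.0, reduced costs: (5.0, 15.0)
  x^k = (0.0, 0.0), subgradient = b - a^T x = 12.0
  y^{k+1} = 0.0 + 0.2*12.0 = 2.4
Step 2: y^k = 2.4, reduced costs: (0.2, 10.2)
  x^k = (0.0, 0.0), subgradient = b - a^T x = 12.0
  y^{k+1} = 2.4 + 0.2*12.0 = 4.8
Step 3: y^k = 4.8, reduced costs: (-4.6, 5.4)
  x^k = (4.0, 0.0), subgradient = b - a^T x = 4.0
  y^{k+1} = 4.8 + 0.2*4.0 = 5.6
Step 4: y^k = 5.6, reduced costs: (-6.2, 3.8)
  x^k = (4.0, 0.0), subgradient = b - a^T x = 4.0
  y^{k+1} = 5.6 + 0.2*4.0 = 6.4
Dual objective at y_4 = 6.4: reduced costs (-7.8, 2.2), box minimizer x = (4.0, 0.0)
g(y_4) = b*y + (c1 - a1*y)*x1 + (c2 - a2*y)*x2 = 12*6.4 + (-7.8)*4.0 + 2.2*0.0 = 76.8 - 31.2 + 0.0 = 45.6


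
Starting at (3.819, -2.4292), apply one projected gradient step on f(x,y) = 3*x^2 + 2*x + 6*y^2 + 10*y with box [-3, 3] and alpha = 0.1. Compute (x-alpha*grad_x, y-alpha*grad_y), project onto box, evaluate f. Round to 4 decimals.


Step 1: Compute gradient at (3.819, -2.4292).
grad_x = 2*3*3.819 + 2 = 24.914
grad_y = 2*6*-2.4292 + 10 = -19.1504
Step 2: Gradient step.
x_raw = 3.819 - 0.1*24.914 = 1.3276
y_raw = -2.4292 - 0.1*-19.1504 = -0.5142
Step 3: Project onto [-3, 3].
x_proj = clip(1.3276) = 1.3276
y_proj = clip(-0.5142) = -0.5142
Step 4: Evaluate f.
f(1.3276, -0.5142) = 4.3873


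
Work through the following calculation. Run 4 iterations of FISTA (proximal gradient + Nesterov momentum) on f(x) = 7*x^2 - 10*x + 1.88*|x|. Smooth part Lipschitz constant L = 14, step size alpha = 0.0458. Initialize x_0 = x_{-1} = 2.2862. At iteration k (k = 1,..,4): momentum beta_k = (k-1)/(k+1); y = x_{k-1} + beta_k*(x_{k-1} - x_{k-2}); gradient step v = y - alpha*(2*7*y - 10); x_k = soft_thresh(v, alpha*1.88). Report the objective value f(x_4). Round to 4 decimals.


FISTA on f(x) = 7*x^2 - 10*x + 1.88*|x|
L = 14, alpha = 0.0458
Iteration 1: beta = 0.0, y = 2.2862 + 0.0*(2.2862 - 2.2862) = 2.2862
  grad(y) = 22.0068, v = y - alpha*grad = 1.2783
  prox(v) = soft_thresh(1.2783, 0.0861) = 1.1922
Iteration 2: beta = 0.3333, y = 1.1922 + 0.3333*(1.1922 - 2.2862) = 0.8275
  grad(y) = 1.5852, v = y - alpha*grad = 0.7549
  prox(v) = soft_thresh(0.7549, 0.0861) = 0.6688
Iteration 3: beta = 0.5, y = 0.6688 + 0.5*(0.6688 - 1.1922) = 0.4071
  grad(y) = -4.3003, v = y - alpha*grad = 0.6041
  prox(v) = soft_thresh(0.6041, 0.0861) = 0.518
Iteration 4: beta = 0.6, y = 0.518 + 0.6*(0.518 - 0.6688) = 0.4275
  grad(y) = -4.0154, v = y - alpha*grad = 0.6114
  prox(v) = soft_thresh(0.6114, 0.0861) = 0.5253
f(x_4) = 7*0.5253^2 - 10*0.5253 + 1.88*|0.5253| = -2.3338


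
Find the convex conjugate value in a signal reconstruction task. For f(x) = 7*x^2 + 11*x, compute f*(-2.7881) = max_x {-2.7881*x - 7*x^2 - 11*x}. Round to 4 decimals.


f*(y) = sup_x {y*x - a*x^2 - b*x} = sup_x {(y-b)*x - a*x^2}
FOC: (y - b) - 2a*x = 0 => x* = (y - b)/(2a)
x* = (-2.7881 - 11)/(2*7) = -0.9849
f*(-2.7881) = (y-b)^2/(4a) = (-2.7881 - 11)^2/(4*7)
= 190.1117/28 = 6.7897


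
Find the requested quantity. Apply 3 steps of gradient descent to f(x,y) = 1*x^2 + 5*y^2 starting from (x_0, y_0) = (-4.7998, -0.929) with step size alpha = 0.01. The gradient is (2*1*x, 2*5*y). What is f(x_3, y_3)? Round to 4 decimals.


Gradient descent on f(x,y) = 1*x^2 + 5*y^2.
Starting point: (-4.7998, -0.929), alpha = 0.01
Step 1: grad_x = 2*1*-4.7998 = -9.5996, grad_y = 2*5*-0.929 = -9.29
  x_1 = -4.7998 - 0.01*-9.5996 = -4.7038
  y_1 = -0.929 - 0.01*-9.29 = -0.8361
Step 2: grad_x = 2*1*-4.7038 = -9.4076, grad_y = 2*5*-0.8361 = -8.361
  x_2 = -4.7038 - 0.01*-9.4076 = -4.6097
  y_2 = -0.8361 - 0.01*-8.361 = -0.7525
Step 3: grad_x = 2*1*-4.6097 = -9.2195, grad_y = 2*5*-0.7525 = -7.5249
  x_3 = -4.6097 - 0.01*-9.2195 = -4.5175
  y_3 = -0.7525 - 0.01*-7.5249 = -0.6772
f(-4.5175, -0.6772) = 1*(-4.5175)^2 + 5*(-0.6772)^2 = 22.7014


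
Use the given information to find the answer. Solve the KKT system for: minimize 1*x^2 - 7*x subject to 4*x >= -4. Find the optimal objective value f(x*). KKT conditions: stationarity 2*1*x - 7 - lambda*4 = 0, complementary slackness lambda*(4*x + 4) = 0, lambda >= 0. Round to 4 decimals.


Step 1: Try lambda = 0 (constraint inactive).
Stationarity: 2*1*x - 7 = 0
x* = 7/(2*1) = 3.5
Check constraint: 4*3.5 = 14.0 >= -4 -- satisfied.
Step 2: Compute optimal value.
f(x*) = 1*3.5^2 - 7*3.5 = -12.25


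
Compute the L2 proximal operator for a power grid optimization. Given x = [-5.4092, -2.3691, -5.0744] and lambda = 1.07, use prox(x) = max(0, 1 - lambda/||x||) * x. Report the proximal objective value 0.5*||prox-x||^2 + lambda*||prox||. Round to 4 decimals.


Step 1: Compute ||x||.
||x|| = 7.786
Step 2: Compute scaling factor.
scale = max(0, 1 - 1.07/7.786) = 0.8626
Step 3: prox(x) = [-4.6658, -2.0435, -4.377]
||prox(x)|| = 6.716
Step 4: Proximal objective.
0.5*||prox-x||^2 = 0.5725
lambda*||prox|| = 7.1861
Total = 7.7586


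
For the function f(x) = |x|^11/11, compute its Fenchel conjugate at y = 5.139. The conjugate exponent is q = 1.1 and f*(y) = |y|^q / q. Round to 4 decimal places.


The conjugate exponent q satisfies 1/p + 1/q = 1.
p = 11, so q = 11/(11 - 1) = 1.1
|y|^q = 5.139^1.1 = 6.0529
f*(5.139) = 6.0529 / 1.1 = 5.5027


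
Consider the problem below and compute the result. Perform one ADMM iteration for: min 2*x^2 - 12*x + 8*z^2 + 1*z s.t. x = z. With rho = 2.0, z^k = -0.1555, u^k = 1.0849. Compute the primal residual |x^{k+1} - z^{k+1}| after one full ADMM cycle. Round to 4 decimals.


ADMM iteration with rho = 2.0, z^k = -0.1555, u^k = 1.0849
Step 1: x-update.
Minimize 2*x^2 - 12*x + (2.0/2)*(x + 0.1555 + 1.0849)^2
FOC: (2*2 + 2.0)*x = 12 + 2.0*(-0.1555 - 1.0849)
x^{k+1} = 1.5865
Step 2: z-update.
Minimize 8*z^2 + 1*z + (2.0/2)*(1.5865 - z + 1.0849)^2
FOC: (2*8 + 2.0)*z = -1 + 2.0*(1.5865 + 1.0849)
z^{k+1} = 0.2413
Step 3: u-update.
u^{k+1} = 1.0849 + 1.5865 - 0.2413 = 2.4302
Step 4: Primal residual = |1.5865 - 0.2413| = 1.3453
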